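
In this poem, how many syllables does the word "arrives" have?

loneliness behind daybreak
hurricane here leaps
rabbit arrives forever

2

"arrives" has 2 syllables.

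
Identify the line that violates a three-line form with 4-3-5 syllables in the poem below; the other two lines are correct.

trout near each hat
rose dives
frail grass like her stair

Line 1: trout(1) + near(1) + each(1) + hat(1) = 4 ✓
Line 2: rose(1) + dives(1) = 2 (expected 3)
Line 3: frail(1) + grass(1) + like(1) + her(1) + stair(1) = 5 ✓

Line 2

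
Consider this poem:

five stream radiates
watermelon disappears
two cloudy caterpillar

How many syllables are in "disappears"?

"disappears" has 3 syllables.

3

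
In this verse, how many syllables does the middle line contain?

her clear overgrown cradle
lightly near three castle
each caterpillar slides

6

The middle line: "lightly near three castle": 2+1+1+2 = 6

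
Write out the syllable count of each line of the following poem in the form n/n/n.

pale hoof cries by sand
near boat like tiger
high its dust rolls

Line 1: pale(1) + hoof(1) + cries(1) + by(1) + sand(1) = 5
Line 2: near(1) + boat(1) + like(1) + tiger(2) = 5
Line 3: high(1) + its(1) + dust(1) + rolls(1) = 4

5/5/4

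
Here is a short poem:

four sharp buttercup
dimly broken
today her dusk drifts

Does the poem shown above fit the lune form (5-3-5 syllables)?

Line 1: four (1), sharp (1), buttercup (3) → 5 ✓
Line 2: dimly (2), broken (2) → 4 (expected 3)
Line 3: today (2), her (1), dusk (1), drifts (1) → 5 ✓

No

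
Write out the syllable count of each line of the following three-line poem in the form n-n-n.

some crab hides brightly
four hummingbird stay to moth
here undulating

Line 1: some (1), crab (1), hides (1), brightly (2) → 5
Line 2: four (1), hummingbird (3), stay (1), to (1), moth (1) → 7
Line 3: here (1), undulating (4) → 5

5-7-5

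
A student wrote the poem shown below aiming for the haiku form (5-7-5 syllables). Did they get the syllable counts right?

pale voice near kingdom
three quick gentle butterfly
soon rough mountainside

Line 1: "pale voice near kingdom": 1+1+1+2 = 5 ✓
Line 2: "three quick gentle butterfly": 1+1+2+3 = 7 ✓
Line 3: "soon rough mountainside": 1+1+3 = 5 ✓

Yes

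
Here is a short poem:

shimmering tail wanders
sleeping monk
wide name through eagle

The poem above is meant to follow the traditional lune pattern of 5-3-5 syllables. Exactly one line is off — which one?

Line 1: shimmering (3), tail (1), wanders (2) → 6 (expected 5)
Line 2: sleeping (2), monk (1) → 3 ✓
Line 3: wide (1), name (1), through (1), eagle (2) → 5 ✓

The first line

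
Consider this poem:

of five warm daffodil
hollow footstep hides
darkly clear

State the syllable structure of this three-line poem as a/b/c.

6/5/3

Line 1: "of five warm daffodil": 1+1+1+3 = 6
Line 2: "hollow footstep hides": 2+2+1 = 5
Line 3: "darkly clear": 2+1 = 3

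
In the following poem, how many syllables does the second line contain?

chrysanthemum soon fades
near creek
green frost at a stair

2

The second line: near(1) + creek(1) = 2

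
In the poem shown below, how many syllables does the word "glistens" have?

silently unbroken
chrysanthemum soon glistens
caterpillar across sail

2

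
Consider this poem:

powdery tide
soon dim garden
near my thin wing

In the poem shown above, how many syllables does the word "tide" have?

"tide" has 1 syllable.

1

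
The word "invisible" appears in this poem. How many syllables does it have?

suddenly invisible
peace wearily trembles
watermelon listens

4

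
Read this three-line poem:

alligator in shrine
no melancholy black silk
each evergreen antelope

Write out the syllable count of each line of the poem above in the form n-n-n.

Line 1: alligator (4), in (1), shrine (1) → 6
Line 2: no (1), melancholy (4), black (1), silk (1) → 7
Line 3: each (1), evergreen (3), antelope (3) → 7

6-7-7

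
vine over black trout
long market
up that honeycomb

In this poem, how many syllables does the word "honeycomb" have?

3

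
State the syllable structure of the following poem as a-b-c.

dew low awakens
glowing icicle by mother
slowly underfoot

5-8-5

Line 1: "dew low awakens": 1+1+3 = 5
Line 2: "glowing icicle by mother": 2+3+1+2 = 8
Line 3: "slowly underfoot": 2+3 = 5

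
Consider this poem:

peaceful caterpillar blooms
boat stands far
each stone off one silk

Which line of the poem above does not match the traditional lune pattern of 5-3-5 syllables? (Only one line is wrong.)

Line 1: peaceful (2), caterpillar (4), blooms (1) → 7 (expected 5)
Line 2: boat (1), stands (1), far (1) → 3 ✓
Line 3: each (1), stone (1), off (1), one (1), silk (1) → 5 ✓

The first line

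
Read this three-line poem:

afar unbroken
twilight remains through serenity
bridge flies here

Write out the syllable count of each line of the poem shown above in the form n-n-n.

5-9-3

Line 1: afar (2), unbroken (3) → 5
Line 2: twilight (2), remains (2), through (1), serenity (4) → 9
Line 3: bridge (1), flies (1), here (1) → 3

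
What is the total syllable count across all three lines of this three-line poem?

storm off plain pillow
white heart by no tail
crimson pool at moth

15

Line 1: "storm off plain pillow": 1+1+1+2 = 5
Line 2: "white heart by no tail": 1+1+1+1+1 = 5
Line 3: "crimson pool at moth": 2+1+1+1 = 5
Total: 5 + 5 + 5 = 15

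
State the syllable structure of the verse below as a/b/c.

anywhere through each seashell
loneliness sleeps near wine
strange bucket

Line 1: anywhere (3), through (1), each (1), seashell (2) → 7
Line 2: loneliness (3), sleeps (1), near (1), wine (1) → 6
Line 3: strange (1), bucket (2) → 3

7/6/3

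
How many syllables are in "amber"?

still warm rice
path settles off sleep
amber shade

"amber" has 2 syllables.

2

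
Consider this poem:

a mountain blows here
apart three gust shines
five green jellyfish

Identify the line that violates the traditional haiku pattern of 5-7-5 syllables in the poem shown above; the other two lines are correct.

Line 1: "a mountain blows here": 1+2+1+1 = 5 ✓
Line 2: "apart three gust shines": 2+1+1+1 = 5 (expected 7)
Line 3: "five green jellyfish": 1+1+3 = 5 ✓

Line 2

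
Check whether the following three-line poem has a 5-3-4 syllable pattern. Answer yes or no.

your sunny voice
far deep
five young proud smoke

No

Line 1: your(1) + sunny(2) + voice(1) = 4 (expected 5)
Line 2: far(1) + deep(1) = 2 (expected 3)
Line 3: five(1) + young(1) + proud(1) + smoke(1) = 4 ✓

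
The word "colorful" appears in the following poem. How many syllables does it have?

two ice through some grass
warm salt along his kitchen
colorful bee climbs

3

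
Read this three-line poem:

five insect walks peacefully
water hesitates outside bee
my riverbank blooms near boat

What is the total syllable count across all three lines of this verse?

22

Line 1: five(1) + insect(2) + walks(1) + peacefully(3) = 7
Line 2: water(2) + hesitates(3) + outside(2) + bee(1) = 8
Line 3: my(1) + riverbank(3) + blooms(1) + near(1) + boat(1) = 7
Total: 7 + 8 + 7 = 22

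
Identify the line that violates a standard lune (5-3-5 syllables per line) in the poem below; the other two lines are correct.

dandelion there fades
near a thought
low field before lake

Line 1

Line 1: dandelion(4) + there(1) + fades(1) = 6 (expected 5)
Line 2: near(1) + a(1) + thought(1) = 3 ✓
Line 3: low(1) + field(1) + before(2) + lake(1) = 5 ✓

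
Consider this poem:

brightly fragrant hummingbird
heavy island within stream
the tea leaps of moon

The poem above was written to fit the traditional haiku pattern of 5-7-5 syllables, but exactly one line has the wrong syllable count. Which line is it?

Line 1: brightly(2) + fragrant(2) + hummingbird(3) = 7 (expected 5)
Line 2: heavy(2) + island(2) + within(2) + stream(1) = 7 ✓
Line 3: the(1) + tea(1) + leaps(1) + of(1) + moon(1) = 5 ✓

Line 1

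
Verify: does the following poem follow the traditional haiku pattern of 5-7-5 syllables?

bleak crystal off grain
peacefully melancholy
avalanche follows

Line 1: "bleak crystal off grain": 1+2+1+1 = 5 ✓
Line 2: "peacefully melancholy": 3+4 = 7 ✓
Line 3: "avalanche follows": 3+2 = 5 ✓

Yes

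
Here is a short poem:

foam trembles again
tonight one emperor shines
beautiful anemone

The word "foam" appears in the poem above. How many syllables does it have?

1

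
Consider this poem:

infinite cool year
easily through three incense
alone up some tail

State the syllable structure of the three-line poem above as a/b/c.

5/7/5

Line 1: infinite(3) + cool(1) + year(1) = 5
Line 2: easily(3) + through(1) + three(1) + incense(2) = 7
Line 3: alone(2) + up(1) + some(1) + tail(1) = 5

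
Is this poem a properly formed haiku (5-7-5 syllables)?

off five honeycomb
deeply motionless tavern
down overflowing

Line 1: off(1) + five(1) + honeycomb(3) = 5 ✓
Line 2: deeply(2) + motionless(3) + tavern(2) = 7 ✓
Line 3: down(1) + overflowing(4) = 5 ✓

Yes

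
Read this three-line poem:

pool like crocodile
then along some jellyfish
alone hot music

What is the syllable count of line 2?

Line 2: "then along some jellyfish": 1+2+1+3 = 7

7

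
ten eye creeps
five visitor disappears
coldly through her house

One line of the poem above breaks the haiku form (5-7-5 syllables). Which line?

Line 1

Line 1: "ten eye creeps": 1+1+1 = 3 (expected 5)
Line 2: "five visitor disappears": 1+3+3 = 7 ✓
Line 3: "coldly through her house": 2+1+1+1 = 5 ✓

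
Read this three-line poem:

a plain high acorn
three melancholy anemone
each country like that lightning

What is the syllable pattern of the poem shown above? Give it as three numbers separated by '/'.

Line 1: a (1), plain (1), high (1), acorn (2) → 5
Line 2: three (1), melancholy (4), anemone (4) → 9
Line 3: each (1), country (2), like (1), that (1), lightning (2) → 7

5/9/7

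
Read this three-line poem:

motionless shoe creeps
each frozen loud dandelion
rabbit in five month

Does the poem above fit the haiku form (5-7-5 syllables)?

Line 1: motionless(3) + shoe(1) + creeps(1) = 5 ✓
Line 2: each(1) + frozen(2) + loud(1) + dandelion(4) = 8 (expected 7)
Line 3: rabbit(2) + in(1) + five(1) + month(1) = 5 ✓

No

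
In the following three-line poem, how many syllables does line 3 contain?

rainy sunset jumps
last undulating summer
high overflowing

5

Line 3: high(1) + overflowing(4) = 5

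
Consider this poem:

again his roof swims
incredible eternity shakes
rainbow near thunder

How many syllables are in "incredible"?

4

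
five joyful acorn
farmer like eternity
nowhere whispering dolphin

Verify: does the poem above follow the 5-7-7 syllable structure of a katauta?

Line 1: five (1), joyful (2), acorn (2) → 5 ✓
Line 2: farmer (2), like (1), eternity (4) → 7 ✓
Line 3: nowhere (2), whispering (3), dolphin (2) → 7 ✓

Yes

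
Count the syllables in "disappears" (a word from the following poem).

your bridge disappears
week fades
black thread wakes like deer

"disappears" has 3 syllables.

3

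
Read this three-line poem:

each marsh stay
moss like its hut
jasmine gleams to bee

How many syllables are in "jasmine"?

2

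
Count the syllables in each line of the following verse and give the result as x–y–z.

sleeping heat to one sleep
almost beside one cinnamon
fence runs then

Line 1: sleeping(2) + heat(1) + to(1) + one(1) + sleep(1) = 6
Line 2: almost(2) + beside(2) + one(1) + cinnamon(3) = 8
Line 3: fence(1) + runs(1) + then(1) = 3

6–8–3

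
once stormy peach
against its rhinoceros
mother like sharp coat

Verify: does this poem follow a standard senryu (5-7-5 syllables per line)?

Line 1: once(1) + stormy(2) + peach(1) = 4 (expected 5)
Line 2: against(2) + its(1) + rhinoceros(4) = 7 ✓
Line 3: mother(2) + like(1) + sharp(1) + coat(1) = 5 ✓

No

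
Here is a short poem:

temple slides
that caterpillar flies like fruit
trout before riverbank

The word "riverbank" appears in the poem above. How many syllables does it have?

3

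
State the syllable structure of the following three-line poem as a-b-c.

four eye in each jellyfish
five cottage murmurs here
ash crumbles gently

Line 1: four(1) + eye(1) + in(1) + each(1) + jellyfish(3) = 7
Line 2: five(1) + cottage(2) + murmurs(2) + here(1) = 6
Line 3: ash(1) + crumbles(2) + gently(2) = 5

7-6-5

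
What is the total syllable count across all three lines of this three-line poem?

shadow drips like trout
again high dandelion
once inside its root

17

Line 1: "shadow drips like trout": 2+1+1+1 = 5
Line 2: "again high dandelion": 2+1+4 = 7
Line 3: "once inside its root": 1+2+1+1 = 5
Total: 5 + 7 + 5 = 17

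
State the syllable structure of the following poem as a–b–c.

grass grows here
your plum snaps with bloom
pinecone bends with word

3–5–5

Line 1: grass (1), grows (1), here (1) → 3
Line 2: your (1), plum (1), snaps (1), with (1), bloom (1) → 5
Line 3: pinecone (2), bends (1), with (1), word (1) → 5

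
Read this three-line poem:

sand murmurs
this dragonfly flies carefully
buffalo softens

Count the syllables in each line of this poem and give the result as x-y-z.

3-8-5

Line 1: sand (1), murmurs (2) → 3
Line 2: this (1), dragonfly (3), flies (1), carefully (3) → 8
Line 3: buffalo (3), softens (2) → 5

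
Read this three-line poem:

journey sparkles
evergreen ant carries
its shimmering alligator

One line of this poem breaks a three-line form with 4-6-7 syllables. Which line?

Line 1: journey(2) + sparkles(2) = 4 ✓
Line 2: evergreen(3) + ant(1) + carries(2) = 6 ✓
Line 3: its(1) + shimmering(3) + alligator(4) = 8 (expected 7)

The third line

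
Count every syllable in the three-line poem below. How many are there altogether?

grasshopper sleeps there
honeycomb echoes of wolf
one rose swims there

Line 1: "grasshopper sleeps there": 3+1+1 = 5
Line 2: "honeycomb echoes of wolf": 3+2+1+1 = 7
Line 3: "one rose swims there": 1+1+1+1 = 4
Total: 5 + 7 + 4 = 16

16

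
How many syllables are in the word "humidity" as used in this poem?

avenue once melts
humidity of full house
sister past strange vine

"humidity" has 4 syllables.

4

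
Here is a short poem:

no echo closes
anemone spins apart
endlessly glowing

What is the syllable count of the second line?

The second line: anemone (4), spins (1), apart (2) → 7

7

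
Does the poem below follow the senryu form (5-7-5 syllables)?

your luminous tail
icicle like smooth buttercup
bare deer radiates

No

Line 1: "your luminous tail": 1+3+1 = 5 ✓
Line 2: "icicle like smooth buttercup": 3+1+1+3 = 8 (expected 7)
Line 3: "bare deer radiates": 1+1+3 = 5 ✓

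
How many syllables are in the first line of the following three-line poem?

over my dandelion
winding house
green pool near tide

7

The first line: over(2) + my(1) + dandelion(4) = 7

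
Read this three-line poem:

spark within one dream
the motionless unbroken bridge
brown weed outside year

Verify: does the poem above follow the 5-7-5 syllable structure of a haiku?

No

Line 1: spark (1), within (2), one (1), dream (1) → 5 ✓
Line 2: the (1), motionless (3), unbroken (3), bridge (1) → 8 (expected 7)
Line 3: brown (1), weed (1), outside (2), year (1) → 5 ✓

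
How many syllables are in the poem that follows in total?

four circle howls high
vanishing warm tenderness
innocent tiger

17

Line 1: "four circle howls high": 1+2+1+1 = 5
Line 2: "vanishing warm tenderness": 3+1+3 = 7
Line 3: "innocent tiger": 3+2 = 5
Total: 5 + 7 + 5 = 17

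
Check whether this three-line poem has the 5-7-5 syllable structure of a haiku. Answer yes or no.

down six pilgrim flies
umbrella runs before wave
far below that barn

Line 1: down(1) + six(1) + pilgrim(2) + flies(1) = 5 ✓
Line 2: umbrella(3) + runs(1) + before(2) + wave(1) = 7 ✓
Line 3: far(1) + below(2) + that(1) + barn(1) = 5 ✓

Yes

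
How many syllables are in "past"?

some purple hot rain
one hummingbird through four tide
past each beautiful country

"past" has 1 syllable.

1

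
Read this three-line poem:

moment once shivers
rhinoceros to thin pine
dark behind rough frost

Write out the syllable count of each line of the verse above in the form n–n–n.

Line 1: moment(2) + once(1) + shivers(2) = 5
Line 2: rhinoceros(4) + to(1) + thin(1) + pine(1) = 7
Line 3: dark(1) + behind(2) + rough(1) + frost(1) = 5

5–7–5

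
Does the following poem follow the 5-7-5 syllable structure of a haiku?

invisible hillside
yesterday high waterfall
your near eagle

Line 1: invisible (4), hillside (2) → 6 (expected 5)
Line 2: yesterday (3), high (1), waterfall (3) → 7 ✓
Line 3: your (1), near (1), eagle (2) → 4 (expected 5)

No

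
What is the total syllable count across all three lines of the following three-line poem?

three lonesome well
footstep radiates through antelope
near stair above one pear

Line 1: three (1), lonesome (2), well (1) → 4
Line 2: footstep (2), radiates (3), through (1), antelope (3) → 9
Line 3: near (1), stair (1), above (2), one (1), pear (1) → 6
Total: 4 + 9 + 6 = 19

19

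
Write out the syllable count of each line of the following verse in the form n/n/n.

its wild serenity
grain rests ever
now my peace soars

Line 1: its(1) + wild(1) + serenity(4) = 6
Line 2: grain(1) + rests(1) + ever(2) = 4
Line 3: now(1) + my(1) + peace(1) + soars(1) = 4

6/4/4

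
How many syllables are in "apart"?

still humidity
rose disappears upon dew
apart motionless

2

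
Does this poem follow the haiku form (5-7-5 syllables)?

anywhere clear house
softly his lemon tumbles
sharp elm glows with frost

Line 1: anywhere (3), clear (1), house (1) → 5 ✓
Line 2: softly (2), his (1), lemon (2), tumbles (2) → 7 ✓
Line 3: sharp (1), elm (1), glows (1), with (1), frost (1) → 5 ✓

Yes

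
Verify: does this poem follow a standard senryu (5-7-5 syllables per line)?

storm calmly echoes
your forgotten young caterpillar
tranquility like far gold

No

Line 1: storm(1) + calmly(2) + echoes(2) = 5 ✓
Line 2: your(1) + forgotten(3) + young(1) + caterpillar(4) = 9 (expected 7)
Line 3: tranquility(4) + like(1) + far(1) + gold(1) = 7 (expected 5)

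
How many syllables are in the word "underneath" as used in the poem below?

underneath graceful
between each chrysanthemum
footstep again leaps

3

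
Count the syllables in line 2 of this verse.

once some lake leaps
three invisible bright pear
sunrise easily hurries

Line 2: three(1) + invisible(4) + bright(1) + pear(1) = 7

7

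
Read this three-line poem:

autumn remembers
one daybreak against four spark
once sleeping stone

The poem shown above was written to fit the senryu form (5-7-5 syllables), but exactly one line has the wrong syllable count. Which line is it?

Line 1: autumn (2), remembers (3) → 5 ✓
Line 2: one (1), daybreak (2), against (2), four (1), spark (1) → 7 ✓
Line 3: once (1), sleeping (2), stone (1) → 4 (expected 5)

Line 3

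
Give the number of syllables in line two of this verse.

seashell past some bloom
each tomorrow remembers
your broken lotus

7

Line two: each(1) + tomorrow(3) + remembers(3) = 7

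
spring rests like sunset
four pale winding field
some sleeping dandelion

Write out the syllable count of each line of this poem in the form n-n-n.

5-5-7

Line 1: spring (1), rests (1), like (1), sunset (2) → 5
Line 2: four (1), pale (1), winding (2), field (1) → 5
Line 3: some (1), sleeping (2), dandelion (4) → 7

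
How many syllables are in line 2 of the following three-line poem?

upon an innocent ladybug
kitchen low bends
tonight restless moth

Line 2: "kitchen low bends": 2+1+1 = 4

4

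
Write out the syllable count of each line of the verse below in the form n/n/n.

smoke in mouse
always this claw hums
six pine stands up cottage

Line 1: "smoke in mouse": 1+1+1 = 3
Line 2: "always this claw hums": 2+1+1+1 = 5
Line 3: "six pine stands up cottage": 1+1+1+1+2 = 6

3/5/6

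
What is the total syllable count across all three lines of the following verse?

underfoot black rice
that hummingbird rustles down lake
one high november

Line 1: underfoot (3), black (1), rice (1) → 5
Line 2: that (1), hummingbird (3), rustles (2), down (1), lake (1) → 8
Line 3: one (1), high (1), november (3) → 5
Total: 5 + 8 + 5 = 18

18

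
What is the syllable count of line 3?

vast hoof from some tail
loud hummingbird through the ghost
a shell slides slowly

5

Line 3: "a shell slides slowly": 1+1+1+2 = 5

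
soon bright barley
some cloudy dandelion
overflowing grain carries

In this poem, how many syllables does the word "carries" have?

"carries" has 2 syllables.

2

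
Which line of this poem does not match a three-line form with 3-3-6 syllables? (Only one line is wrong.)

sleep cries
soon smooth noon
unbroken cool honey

Line 1

Line 1: sleep (1), cries (1) → 2 (expected 3)
Line 2: soon (1), smooth (1), noon (1) → 3 ✓
Line 3: unbroken (3), cool (1), honey (2) → 6 ✓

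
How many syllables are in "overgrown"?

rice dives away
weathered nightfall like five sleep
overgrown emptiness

3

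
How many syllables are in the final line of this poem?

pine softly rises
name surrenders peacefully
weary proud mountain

5

The final line: weary(2) + proud(1) + mountain(2) = 5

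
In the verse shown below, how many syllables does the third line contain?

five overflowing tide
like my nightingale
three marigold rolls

5

The third line: "three marigold rolls": 1+3+1 = 5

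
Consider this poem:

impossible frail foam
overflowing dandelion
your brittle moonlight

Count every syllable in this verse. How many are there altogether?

19

Line 1: impossible (4), frail (1), foam (1) → 6
Line 2: overflowing (4), dandelion (4) → 8
Line 3: your (1), brittle (2), moonlight (2) → 5
Total: 6 + 8 + 5 = 19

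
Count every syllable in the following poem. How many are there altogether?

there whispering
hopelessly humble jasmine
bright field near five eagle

Line 1: there (1), whispering (3) → 4
Line 2: hopelessly (3), humble (2), jasmine (2) → 7
Line 3: bright (1), field (1), near (1), five (1), eagle (2) → 6
Total: 4 + 7 + 6 = 17

17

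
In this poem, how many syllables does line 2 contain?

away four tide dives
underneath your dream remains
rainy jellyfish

Line 2: "underneath your dream remains": 3+1+1+2 = 7

7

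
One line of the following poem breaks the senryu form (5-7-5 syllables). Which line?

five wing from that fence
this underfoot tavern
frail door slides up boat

Line 2

Line 1: "five wing from that fence": 1+1+1+1+1 = 5 ✓
Line 2: "this underfoot tavern": 1+3+2 = 6 (expected 7)
Line 3: "frail door slides up boat": 1+1+1+1+1 = 5 ✓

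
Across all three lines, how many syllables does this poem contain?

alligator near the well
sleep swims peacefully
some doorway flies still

Line 1: alligator(4) + near(1) + the(1) + well(1) = 7
Line 2: sleep(1) + swims(1) + peacefully(3) = 5
Line 3: some(1) + doorway(2) + flies(1) + still(1) = 5
Total: 7 + 5 + 5 = 17

17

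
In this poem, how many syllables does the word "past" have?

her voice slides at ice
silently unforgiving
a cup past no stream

1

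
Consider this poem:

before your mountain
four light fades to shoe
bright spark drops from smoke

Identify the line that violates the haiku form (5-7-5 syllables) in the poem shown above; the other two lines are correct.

The second line

Line 1: "before your mountain": 2+1+2 = 5 ✓
Line 2: "four light fades to shoe": 1+1+1+1+1 = 5 (expected 7)
Line 3: "bright spark drops from smoke": 1+1+1+1+1 = 5 ✓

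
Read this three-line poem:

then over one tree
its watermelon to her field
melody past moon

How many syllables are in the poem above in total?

Line 1: "then over one tree": 1+2+1+1 = 5
Line 2: "its watermelon to her field": 1+4+1+1+1 = 8
Line 3: "melody past moon": 3+1+1 = 5
Total: 5 + 8 + 5 = 18

18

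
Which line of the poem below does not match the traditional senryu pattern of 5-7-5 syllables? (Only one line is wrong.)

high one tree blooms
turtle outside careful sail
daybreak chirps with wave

Line 1: high(1) + one(1) + tree(1) + blooms(1) = 4 (expected 5)
Line 2: turtle(2) + outside(2) + careful(2) + sail(1) = 7 ✓
Line 3: daybreak(2) + chirps(1) + with(1) + wave(1) = 5 ✓

The first line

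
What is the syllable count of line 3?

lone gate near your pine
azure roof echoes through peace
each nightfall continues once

Line 3: "each nightfall continues once": 1+2+3+1 = 7

7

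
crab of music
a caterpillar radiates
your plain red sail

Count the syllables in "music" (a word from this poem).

2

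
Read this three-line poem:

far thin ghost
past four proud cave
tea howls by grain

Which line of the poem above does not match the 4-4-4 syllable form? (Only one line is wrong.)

Line 1: far (1), thin (1), ghost (1) → 3 (expected 4)
Line 2: past (1), four (1), proud (1), cave (1) → 4 ✓
Line 3: tea (1), howls (1), by (1), grain (1) → 4 ✓

The first line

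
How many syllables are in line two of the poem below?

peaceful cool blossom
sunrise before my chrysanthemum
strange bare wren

Line two: sunrise (2), before (2), my (1), chrysanthemum (4) → 9

9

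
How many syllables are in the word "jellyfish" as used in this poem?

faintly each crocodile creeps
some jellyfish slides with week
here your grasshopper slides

"jellyfish" has 3 syllables.

3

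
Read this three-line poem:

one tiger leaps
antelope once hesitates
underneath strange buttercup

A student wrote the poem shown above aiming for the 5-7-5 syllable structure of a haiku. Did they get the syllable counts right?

No

Line 1: one (1), tiger (2), leaps (1) → 4 (expected 5)
Line 2: antelope (3), once (1), hesitates (3) → 7 ✓
Line 3: underneath (3), strange (1), buttercup (3) → 7 (expected 5)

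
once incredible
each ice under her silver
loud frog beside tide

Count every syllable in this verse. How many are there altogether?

Line 1: once (1), incredible (4) → 5
Line 2: each (1), ice (1), under (2), her (1), silver (2) → 7
Line 3: loud (1), frog (1), beside (2), tide (1) → 5
Total: 5 + 7 + 5 = 17

17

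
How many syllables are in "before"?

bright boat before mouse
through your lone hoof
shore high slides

2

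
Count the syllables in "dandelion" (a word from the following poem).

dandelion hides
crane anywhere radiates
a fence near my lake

4

"dandelion" has 4 syllables.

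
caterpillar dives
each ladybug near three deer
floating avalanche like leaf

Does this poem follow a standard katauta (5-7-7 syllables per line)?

Yes

Line 1: caterpillar (4), dives (1) → 5 ✓
Line 2: each (1), ladybug (3), near (1), three (1), deer (1) → 7 ✓
Line 3: floating (2), avalanche (3), like (1), leaf (1) → 7 ✓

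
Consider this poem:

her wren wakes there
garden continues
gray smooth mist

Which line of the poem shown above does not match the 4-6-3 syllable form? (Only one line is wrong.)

The second line

Line 1: her (1), wren (1), wakes (1), there (1) → 4 ✓
Line 2: garden (2), continues (3) → 5 (expected 6)
Line 3: gray (1), smooth (1), mist (1) → 3 ✓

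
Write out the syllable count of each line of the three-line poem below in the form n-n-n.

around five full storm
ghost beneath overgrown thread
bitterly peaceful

5-7-5

Line 1: around(2) + five(1) + full(1) + storm(1) = 5
Line 2: ghost(1) + beneath(2) + overgrown(3) + thread(1) = 7
Line 3: bitterly(3) + peaceful(2) = 5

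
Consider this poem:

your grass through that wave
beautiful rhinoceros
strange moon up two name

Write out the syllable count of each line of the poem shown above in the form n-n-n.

Line 1: your (1), grass (1), through (1), that (1), wave (1) → 5
Line 2: beautiful (3), rhinoceros (4) → 7
Line 3: strange (1), moon (1), up (1), two (1), name (1) → 5

5-7-5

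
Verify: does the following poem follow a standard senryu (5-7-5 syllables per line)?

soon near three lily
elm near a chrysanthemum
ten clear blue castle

Yes

Line 1: "soon near three lily": 1+1+1+2 = 5 ✓
Line 2: "elm near a chrysanthemum": 1+1+1+4 = 7 ✓
Line 3: "ten clear blue castle": 1+1+1+2 = 5 ✓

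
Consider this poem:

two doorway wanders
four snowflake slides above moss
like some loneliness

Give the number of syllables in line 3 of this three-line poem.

5

Line 3: like (1), some (1), loneliness (3) → 5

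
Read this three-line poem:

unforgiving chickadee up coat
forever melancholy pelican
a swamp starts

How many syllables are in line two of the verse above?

Line two: forever (3), melancholy (4), pelican (3) → 10

10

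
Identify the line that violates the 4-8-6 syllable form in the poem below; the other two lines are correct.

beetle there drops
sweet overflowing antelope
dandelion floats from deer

Line 1: beetle (2), there (1), drops (1) → 4 ✓
Line 2: sweet (1), overflowing (4), antelope (3) → 8 ✓
Line 3: dandelion (4), floats (1), from (1), deer (1) → 7 (expected 6)

Line 3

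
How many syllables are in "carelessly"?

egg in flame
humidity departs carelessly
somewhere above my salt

"carelessly" has 3 syllables.

3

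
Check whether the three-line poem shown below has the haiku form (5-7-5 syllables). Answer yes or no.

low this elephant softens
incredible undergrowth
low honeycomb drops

Line 1: low(1) + this(1) + elephant(3) + softens(2) = 7 (expected 5)
Line 2: incredible(4) + undergrowth(3) = 7 ✓
Line 3: low(1) + honeycomb(3) + drops(1) = 5 ✓

No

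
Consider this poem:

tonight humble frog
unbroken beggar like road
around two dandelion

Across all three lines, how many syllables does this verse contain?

Line 1: tonight (2), humble (2), frog (1) → 5
Line 2: unbroken (3), beggar (2), like (1), road (1) → 7
Line 3: around (2), two (1), dandelion (4) → 7
Total: 5 + 7 + 7 = 19

19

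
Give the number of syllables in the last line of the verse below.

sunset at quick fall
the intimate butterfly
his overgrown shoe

The last line: his (1), overgrown (3), shoe (1) → 5

5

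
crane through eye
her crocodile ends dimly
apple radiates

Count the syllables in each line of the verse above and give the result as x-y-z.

3-7-5

Line 1: crane (1), through (1), eye (1) → 3
Line 2: her (1), crocodile (3), ends (1), dimly (2) → 7
Line 3: apple (2), radiates (3) → 5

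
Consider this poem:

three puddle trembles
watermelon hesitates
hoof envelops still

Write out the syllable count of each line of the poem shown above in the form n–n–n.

Line 1: "three puddle trembles": 1+2+2 = 5
Line 2: "watermelon hesitates": 4+3 = 7
Line 3: "hoof envelops still": 1+3+1 = 5

5–7–5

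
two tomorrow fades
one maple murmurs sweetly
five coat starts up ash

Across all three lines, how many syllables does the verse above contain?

17

Line 1: "two tomorrow fades": 1+3+1 = 5
Line 2: "one maple murmurs sweetly": 1+2+2+2 = 7
Line 3: "five coat starts up ash": 1+1+1+1+1 = 5
Total: 5 + 7 + 5 = 17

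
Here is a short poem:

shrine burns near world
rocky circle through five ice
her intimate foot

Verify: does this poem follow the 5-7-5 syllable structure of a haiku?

No

Line 1: shrine (1), burns (1), near (1), world (1) → 4 (expected 5)
Line 2: rocky (2), circle (2), through (1), five (1), ice (1) → 7 ✓
Line 3: her (1), intimate (3), foot (1) → 5 ✓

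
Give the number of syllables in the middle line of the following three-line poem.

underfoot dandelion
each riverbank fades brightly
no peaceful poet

7

The middle line: each(1) + riverbank(3) + fades(1) + brightly(2) = 7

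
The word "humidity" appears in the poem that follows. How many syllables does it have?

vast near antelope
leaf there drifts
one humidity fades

4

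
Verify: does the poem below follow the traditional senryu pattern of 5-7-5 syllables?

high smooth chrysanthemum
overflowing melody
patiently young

No

Line 1: "high smooth chrysanthemum": 1+1+4 = 6 (expected 5)
Line 2: "overflowing melody": 4+3 = 7 ✓
Line 3: "patiently young": 3+1 = 4 (expected 5)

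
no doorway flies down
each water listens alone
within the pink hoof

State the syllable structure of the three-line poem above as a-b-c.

5-7-5

Line 1: "no doorway flies down": 1+2+1+1 = 5
Line 2: "each water listens alone": 1+2+2+2 = 7
Line 3: "within the pink hoof": 2+1+1+1 = 5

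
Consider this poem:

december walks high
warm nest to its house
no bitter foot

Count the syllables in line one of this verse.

5

Line one: "december walks high": 3+1+1 = 5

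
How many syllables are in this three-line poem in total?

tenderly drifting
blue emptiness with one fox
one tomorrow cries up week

Line 1: tenderly (3), drifting (2) → 5
Line 2: blue (1), emptiness (3), with (1), one (1), fox (1) → 7
Line 3: one (1), tomorrow (3), cries (1), up (1), week (1) → 7
Total: 5 + 7 + 7 = 19

19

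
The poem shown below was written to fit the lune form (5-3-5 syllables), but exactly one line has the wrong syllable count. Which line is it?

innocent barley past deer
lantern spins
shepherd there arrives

Line 1: innocent (3), barley (2), past (1), deer (1) → 7 (expected 5)
Line 2: lantern (2), spins (1) → 3 ✓
Line 3: shepherd (2), there (1), arrives (2) → 5 ✓

Line 1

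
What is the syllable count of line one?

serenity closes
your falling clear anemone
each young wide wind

Line one: "serenity closes": 4+2 = 6

6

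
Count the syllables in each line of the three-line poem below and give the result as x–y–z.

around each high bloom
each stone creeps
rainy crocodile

5–3–5

Line 1: around (2), each (1), high (1), bloom (1) → 5
Line 2: each (1), stone (1), creeps (1) → 3
Line 3: rainy (2), crocodile (3) → 5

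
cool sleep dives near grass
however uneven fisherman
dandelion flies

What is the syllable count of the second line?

The second line: however(3) + uneven(3) + fisherman(3) = 9

9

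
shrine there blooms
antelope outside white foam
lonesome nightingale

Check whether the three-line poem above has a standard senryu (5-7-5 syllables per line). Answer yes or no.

No

Line 1: shrine(1) + there(1) + blooms(1) = 3 (expected 5)
Line 2: antelope(3) + outside(2) + white(1) + foam(1) = 7 ✓
Line 3: lonesome(2) + nightingale(3) = 5 ✓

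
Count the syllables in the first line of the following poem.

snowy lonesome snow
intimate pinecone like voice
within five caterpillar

The first line: "snowy lonesome snow": 2+2+1 = 5

5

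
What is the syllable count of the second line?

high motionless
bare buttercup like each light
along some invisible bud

7

The second line: bare(1) + buttercup(3) + like(1) + each(1) + light(1) = 7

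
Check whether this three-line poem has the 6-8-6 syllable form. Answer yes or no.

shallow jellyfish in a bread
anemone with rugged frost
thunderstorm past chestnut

No

Line 1: "shallow jellyfish in a bread": 2+3+1+1+1 = 8 (expected 6)
Line 2: "anemone with rugged frost": 4+1+2+1 = 8 ✓
Line 3: "thunderstorm past chestnut": 3+1+2 = 6 ✓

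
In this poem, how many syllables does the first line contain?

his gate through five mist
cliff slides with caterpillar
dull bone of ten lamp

5

The first line: his (1), gate (1), through (1), five (1), mist (1) → 5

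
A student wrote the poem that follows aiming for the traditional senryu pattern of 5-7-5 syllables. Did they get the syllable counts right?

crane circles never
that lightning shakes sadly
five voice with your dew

Line 1: "crane circles never": 1+2+2 = 5 ✓
Line 2: "that lightning shakes sadly": 1+2+1+2 = 6 (expected 7)
Line 3: "five voice with your dew": 1+1+1+1+1 = 5 ✓

No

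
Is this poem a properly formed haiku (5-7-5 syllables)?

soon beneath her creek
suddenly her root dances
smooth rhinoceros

Line 1: "soon beneath her creek": 1+2+1+1 = 5 ✓
Line 2: "suddenly her root dances": 3+1+1+2 = 7 ✓
Line 3: "smooth rhinoceros": 1+4 = 5 ✓

Yes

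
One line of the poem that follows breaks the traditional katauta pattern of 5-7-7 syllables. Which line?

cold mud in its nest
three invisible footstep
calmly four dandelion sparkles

The third line

Line 1: "cold mud in its nest": 1+1+1+1+1 = 5 ✓
Line 2: "three invisible footstep": 1+4+2 = 7 ✓
Line 3: "calmly four dandelion sparkles": 2+1+4+2 = 9 (expected 7)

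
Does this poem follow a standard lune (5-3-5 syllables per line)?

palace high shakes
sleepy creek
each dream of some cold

No

Line 1: palace (2), high (1), shakes (1) → 4 (expected 5)
Line 2: sleepy (2), creek (1) → 3 ✓
Line 3: each (1), dream (1), of (1), some (1), cold (1) → 5 ✓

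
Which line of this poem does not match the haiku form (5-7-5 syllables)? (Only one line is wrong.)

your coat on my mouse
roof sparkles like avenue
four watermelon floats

Line 1: "your coat on my mouse": 1+1+1+1+1 = 5 ✓
Line 2: "roof sparkles like avenue": 1+2+1+3 = 7 ✓
Line 3: "four watermelon floats": 1+4+1 = 6 (expected 5)

Line 3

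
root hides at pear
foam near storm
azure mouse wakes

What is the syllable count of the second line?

3

The second line: foam (1), near (1), storm (1) → 3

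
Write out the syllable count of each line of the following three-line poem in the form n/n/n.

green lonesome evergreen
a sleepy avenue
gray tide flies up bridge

Line 1: green (1), lonesome (2), evergreen (3) → 6
Line 2: a (1), sleepy (2), avenue (3) → 6
Line 3: gray (1), tide (1), flies (1), up (1), bridge (1) → 5

6/6/5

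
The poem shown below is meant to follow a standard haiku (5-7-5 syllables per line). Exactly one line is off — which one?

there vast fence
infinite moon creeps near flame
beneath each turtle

The first line

Line 1: "there vast fence": 1+1+1 = 3 (expected 5)
Line 2: "infinite moon creeps near flame": 3+1+1+1+1 = 7 ✓
Line 3: "beneath each turtle": 2+1+2 = 5 ✓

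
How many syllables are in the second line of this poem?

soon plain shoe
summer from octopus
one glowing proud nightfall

6

The second line: "summer from octopus": 2+1+3 = 6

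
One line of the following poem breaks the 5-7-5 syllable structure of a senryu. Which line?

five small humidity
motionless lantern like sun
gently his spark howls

Line 1

Line 1: five(1) + small(1) + humidity(4) = 6 (expected 5)
Line 2: motionless(3) + lantern(2) + like(1) + sun(1) = 7 ✓
Line 3: gently(2) + his(1) + spark(1) + howls(1) = 5 ✓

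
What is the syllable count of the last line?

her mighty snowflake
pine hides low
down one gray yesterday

6

The last line: down (1), one (1), gray (1), yesterday (3) → 6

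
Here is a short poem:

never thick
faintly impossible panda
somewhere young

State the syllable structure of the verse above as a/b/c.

3/8/3

Line 1: never(2) + thick(1) = 3
Line 2: faintly(2) + impossible(4) + panda(2) = 8
Line 3: somewhere(2) + young(1) = 3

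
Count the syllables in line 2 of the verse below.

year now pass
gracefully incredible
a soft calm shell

7

Line 2: "gracefully incredible": 3+4 = 7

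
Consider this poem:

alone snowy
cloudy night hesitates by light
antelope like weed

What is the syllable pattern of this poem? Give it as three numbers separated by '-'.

Line 1: "alone snowy": 2+2 = 4
Line 2: "cloudy night hesitates by light": 2+1+3+1+1 = 8
Line 3: "antelope like weed": 3+1+1 = 5

4-8-5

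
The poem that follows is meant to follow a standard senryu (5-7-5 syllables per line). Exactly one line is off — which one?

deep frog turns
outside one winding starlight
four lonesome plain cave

Line 1: "deep frog turns": 1+1+1 = 3 (expected 5)
Line 2: "outside one winding starlight": 2+1+2+2 = 7 ✓
Line 3: "four lonesome plain cave": 1+2+1+1 = 5 ✓

Line 1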